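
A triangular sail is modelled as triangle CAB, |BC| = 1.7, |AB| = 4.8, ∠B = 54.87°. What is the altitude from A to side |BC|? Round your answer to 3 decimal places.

h_A ≈ 3.926

By the law of cosines, |CA|² = |AB|² + |BC|² − 2·|AB|·|BC|·cos B = 16.539, so |CA| ≈ 4.0668.
Area = ½·|AB|·|BC|·sin B ≈ 3.3368.
The altitude from A has length 2·area/|BC| ≈ 3.9257.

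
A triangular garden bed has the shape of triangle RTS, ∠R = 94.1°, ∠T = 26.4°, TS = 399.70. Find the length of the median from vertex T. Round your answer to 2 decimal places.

The third angle is ∠S = 180° − ∠R − ∠T = 59.50°.
Law of sines: SR = TS·sin T/sin R ≈ 178.18.
Law of sines: RT = TS·sin S/sin R ≈ 345.28.
Median from T: ½√(2·RT² + 2·TS² − SR²) ≈ 362.7.

362.70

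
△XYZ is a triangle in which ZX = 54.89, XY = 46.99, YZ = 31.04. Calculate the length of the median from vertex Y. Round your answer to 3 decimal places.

Median from Y: ½√(2·XY² + 2·YZ² − ZX²) ≈ 28.854.

m_Y ≈ 28.854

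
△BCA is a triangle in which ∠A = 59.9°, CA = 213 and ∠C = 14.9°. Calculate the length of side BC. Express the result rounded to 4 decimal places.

The third angle is ∠B = 180° − ∠C − ∠A = 105.20°.
Law of sines: BC = CA·sin A/sin B ≈ 190.96.

190.9576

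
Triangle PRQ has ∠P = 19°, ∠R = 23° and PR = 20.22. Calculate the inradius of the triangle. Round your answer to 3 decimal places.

The third angle is ∠Q = 180° − ∠P − ∠R = 138.00°.
Law of sines: RQ = PR·sin P/sin Q ≈ 9.8381.
Law of sines: QP = PR·sin R/sin Q ≈ 11.807.
Area = ½·PR·RQ·sin R ≈ 38.863.
Semiperimeter s = (9.8381+11.807+20.22)/2 = 20.933.
Inradius = area/s = 38.863/20.933 ≈ 1.8566.

1.857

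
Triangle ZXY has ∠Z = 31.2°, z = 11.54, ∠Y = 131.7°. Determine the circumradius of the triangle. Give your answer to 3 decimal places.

The third angle is ∠X = 180° − ∠Y − ∠Z = 17.10°.
Law of sines: x = z·sin X/sin Z ≈ 6.5503.
Law of sines: y = z·sin Y/sin Z ≈ 16.633.
Circumradius = z/(2 sin Z) ≈ 11.138.

R ≈ 11.138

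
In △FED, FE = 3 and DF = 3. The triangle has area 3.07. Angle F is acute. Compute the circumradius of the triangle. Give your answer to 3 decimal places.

R ≈ 1.612

From area = ½·DF·FE·sin F, we get sin F = 2·area/(DF·FE) ≈ 0.68222.
Taking the acute solution, ∠F ≈ 43.02°.
Law of cosines then gives ED ≈ 2.1999.
Circumradius = ED/(2 sin F) ≈ 1.6123.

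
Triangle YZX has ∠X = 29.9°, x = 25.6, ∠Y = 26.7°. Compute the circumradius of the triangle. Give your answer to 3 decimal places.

25.678

The third angle is ∠Z = 180° − ∠X − ∠Y = 123.40°.
Law of sines: y = x·sin Y/sin X ≈ 23.075.
Law of sines: z = x·sin Z/sin X ≈ 42.874.
Circumradius = x/(2 sin X) ≈ 25.678.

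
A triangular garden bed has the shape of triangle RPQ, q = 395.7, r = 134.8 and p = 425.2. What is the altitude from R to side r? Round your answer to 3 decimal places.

Semiperimeter s = (134.8 + 425.2 + 395.7)/2 = 477.85.
Heron's formula: area = √(477.85·343.05·52.65·82.15) ≈ 26627.
The altitude from R has length 2·area/r ≈ 395.06.

h_R ≈ 395.064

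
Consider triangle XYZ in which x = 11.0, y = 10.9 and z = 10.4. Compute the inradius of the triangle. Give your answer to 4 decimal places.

Semiperimeter s = (11 + 10.9 + 10.4)/2 = 16.15.
Heron's formula: area = √(16.15·5.15·5.25·5.75) ≈ 50.108.
Inradius = area/s = 50.108/16.15 ≈ 3.1026.

r ≈ 3.1026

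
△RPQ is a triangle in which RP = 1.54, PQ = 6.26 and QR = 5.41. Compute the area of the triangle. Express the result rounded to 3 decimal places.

Semiperimeter s = (6.26 + 5.41 + 1.54)/2 = 6.605.
Heron's formula: area = √(6.605·0.345·1.195·5.065) ≈ 3.7138.

3.714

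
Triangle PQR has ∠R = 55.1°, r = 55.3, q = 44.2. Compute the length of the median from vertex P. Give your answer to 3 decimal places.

37.175

Law of sines: sin Q = q·sin R/r ≈ 0.65553.
Since r ≥ q, only the acute value applies: ∠Q ≈ 40.96°.
Then ∠P = 180° − ∠R − ∠Q ≈ 83.94°.
Law of sines gives p = r·sin P/sin R ≈ 67.05.
Median from P: ½√(2·q² + 2·r² − p²) ≈ 37.175.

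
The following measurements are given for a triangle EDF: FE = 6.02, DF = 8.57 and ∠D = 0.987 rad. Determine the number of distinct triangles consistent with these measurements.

0

DF·sin D = 8.57·sin(0.987 rad) ≈ 7.151.
Since FE = 6.02 < 7.151 = DF sin D, no triangle exists.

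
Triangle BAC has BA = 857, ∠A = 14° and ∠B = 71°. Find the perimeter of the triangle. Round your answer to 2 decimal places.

perimeter ≈ 1878.52

The third angle is ∠C = 180° − ∠B − ∠A = 95.00°.
Law of sines: AC = BA·sin B/sin C ≈ 813.4.
Law of sines: CB = BA·sin A/sin C ≈ 208.12.
Semiperimeter s = (813.4+208.12+857)/2 = 939.26.
Perimeter = 813.4 + 208.12 + 857 = 1878.5.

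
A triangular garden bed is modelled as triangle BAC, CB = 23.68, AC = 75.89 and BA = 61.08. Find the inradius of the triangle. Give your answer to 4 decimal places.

7.7582

Semiperimeter s = (75.89 + 23.68 + 61.08)/2 = 80.325.
Heron's formula: area = √(80.325·4.435·56.645·19.245) ≈ 623.18.
Inradius = area/s = 623.18/80.325 ≈ 7.7582.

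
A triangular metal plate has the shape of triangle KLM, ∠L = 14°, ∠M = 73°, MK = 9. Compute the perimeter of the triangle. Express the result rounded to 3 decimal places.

perimeter ≈ 81.728

The third angle is ∠K = 180° − ∠L − ∠M = 93.00°.
Law of sines: LM = MK·sin K/sin L ≈ 37.151.
Law of sines: KL = MK·sin M/sin L ≈ 35.577.
Semiperimeter s = (37.151+9+35.577)/2 = 40.864.
Perimeter = 37.151 + 9 + 35.577 = 81.728.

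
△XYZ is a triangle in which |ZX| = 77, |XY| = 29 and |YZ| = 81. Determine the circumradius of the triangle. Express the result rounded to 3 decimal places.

40.544

By the law of cosines, cos X = (|ZX|² + |XY|² − |YZ|²) / (2·|ZX|·|XY|) ≈ 0.04680, so ∠X ≈ 87.32°.
Circumradius = |YZ|/(2 sin X) ≈ 40.544.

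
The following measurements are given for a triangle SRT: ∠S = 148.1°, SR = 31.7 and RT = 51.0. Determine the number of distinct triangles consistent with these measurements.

SR·sin S = 31.7·sin(148.1°) ≈ 16.75.
Since ∠S is not acute, a triangle exists only if RT > SR; here RT > SR, so there is exactly one triangle.

1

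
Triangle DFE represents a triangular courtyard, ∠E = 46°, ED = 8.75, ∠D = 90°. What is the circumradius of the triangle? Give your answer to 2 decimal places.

R ≈ 6.30

The third angle is ∠F = 180° − ∠E − ∠D = 44.00°.
Law of sines: FE = ED·sin D/sin F ≈ 12.596.
Law of sines: DF = ED·sin E/sin F ≈ 9.0609.
Circumradius = ED/(2 sin F) ≈ 6.2981.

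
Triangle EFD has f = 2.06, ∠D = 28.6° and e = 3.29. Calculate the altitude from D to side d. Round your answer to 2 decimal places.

h_D ≈ 1.82

By the law of cosines, d² = e² + f² − 2·e·f·cos D = 3.1668, so d ≈ 1.7796.
Area = ½·e·f·sin D ≈ 1.6221.
The altitude from D has length 2·area/d ≈ 1.8231.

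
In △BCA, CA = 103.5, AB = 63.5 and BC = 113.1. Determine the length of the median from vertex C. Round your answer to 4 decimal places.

m_C ≈ 103.6526

Median from C: ½√(2·BC² + 2·CA² − AB²) ≈ 103.65.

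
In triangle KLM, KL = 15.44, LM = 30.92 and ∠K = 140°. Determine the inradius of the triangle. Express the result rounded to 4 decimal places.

Law of sines: sin M = KL·sin K/LM ≈ 0.32098.
Since LM ≥ KL, only the acute value applies: ∠M ≈ 18.72°.
Then ∠L = 180° − ∠K − ∠M ≈ 21.28°.
Law of sines gives MK = LM·sin L/sin K ≈ 17.456.
Area = ½·LM·KL·sin L ≈ 86.623.
Semiperimeter s = (30.92+17.456+15.44)/2 = 31.908.
Inradius = area/s = 86.623/31.908 ≈ 2.7148.

2.7148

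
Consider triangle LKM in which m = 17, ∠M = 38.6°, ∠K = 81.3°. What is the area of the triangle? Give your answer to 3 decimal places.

The third angle is ∠L = 180° − ∠K − ∠M = 60.10°.
Law of sines: l = m·sin L/sin M ≈ 23.622.
Law of sines: k = m·sin K/sin M ≈ 26.935.
Area = ½·m·l·sin K ≈ 198.48.

area ≈ 198.476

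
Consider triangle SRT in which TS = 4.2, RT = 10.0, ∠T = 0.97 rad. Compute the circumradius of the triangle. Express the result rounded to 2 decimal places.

5.08

By the law of cosines, SR² = RT² + TS² − 2·RT·TS·cos T = 70.155, so SR ≈ 8.3758.
Area = ½·RT·TS·sin T ≈ 17.323.
Circumradius = SR/(2 sin T) ≈ 5.077.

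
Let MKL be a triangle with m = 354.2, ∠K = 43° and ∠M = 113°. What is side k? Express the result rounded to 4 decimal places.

The third angle is ∠L = 180° − ∠M − ∠K = 24.00°.
Law of sines: k = m·sin K/sin M ≈ 262.43.

262.4254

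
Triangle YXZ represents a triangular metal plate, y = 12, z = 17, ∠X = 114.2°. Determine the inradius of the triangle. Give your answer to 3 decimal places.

r ≈ 3.478

By the law of cosines, x² = z² + y² − 2·z·y·cos X = 600.25, so x ≈ 24.5.
Area = ½·z·y·sin X ≈ 93.036.
Semiperimeter s = (12+24.5+17)/2 = 26.75.
Inradius = area/s = 93.036/26.75 ≈ 3.478.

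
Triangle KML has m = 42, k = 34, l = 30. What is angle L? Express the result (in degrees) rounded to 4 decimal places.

By the law of cosines, cos L = (k² + m² − l²) / (2·k·m) ≈ 0.70728, so ∠L ≈ 44.99°.

∠L ≈ 44.9857°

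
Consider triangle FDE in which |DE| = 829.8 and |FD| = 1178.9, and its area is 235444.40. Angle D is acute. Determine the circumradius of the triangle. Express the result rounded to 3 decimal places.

From area = ½·|FD|·|DE|·sin D, we get sin D = 2·area/(|FD|·|DE|) ≈ 0.48136.
Taking the acute solution, ∠D ≈ 0.5022 rad.
Law of cosines then gives |EF| ≈ 602.87.
Circumradius = |EF|/(2 sin D) ≈ 626.22.

626.218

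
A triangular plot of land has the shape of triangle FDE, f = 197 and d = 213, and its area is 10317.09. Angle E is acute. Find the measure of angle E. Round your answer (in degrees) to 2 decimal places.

From area = ½·f·d·sin E, we get sin E = 2·area/(f·d) ≈ 0.49175.
Taking the acute solution, ∠E ≈ 29.46°.

∠E ≈ 29.46°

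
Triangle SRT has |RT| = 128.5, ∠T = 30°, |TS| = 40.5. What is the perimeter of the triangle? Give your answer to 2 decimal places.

By the law of cosines, |SR|² = |RT|² + |TS|² − 2·|RT|·|TS|·cos T = 9138.5, so |SR| ≈ 95.595.
Semiperimeter s = (128.5+40.5+95.595)/2 = 132.3.
Perimeter = 128.5 + 40.5 + 95.595 = 264.6.

264.60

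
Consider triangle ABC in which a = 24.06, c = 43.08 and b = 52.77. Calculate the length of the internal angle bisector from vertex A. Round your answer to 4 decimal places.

By the law of cosines, cos A = (b² + c² − a²) / (2·b·c) ≈ 0.89333, so ∠A ≈ 26.71°.
The bisector from A has length 2·b·c·cos(∠A/2)/(b+c) ≈ 46.153.

46.1529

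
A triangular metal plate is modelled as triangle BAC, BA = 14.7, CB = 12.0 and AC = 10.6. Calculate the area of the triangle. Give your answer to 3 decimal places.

Semiperimeter s = (10.6 + 12 + 14.7)/2 = 18.65.
Heron's formula: area = √(18.65·8.05·6.65·3.95) ≈ 62.798.

area ≈ 62.798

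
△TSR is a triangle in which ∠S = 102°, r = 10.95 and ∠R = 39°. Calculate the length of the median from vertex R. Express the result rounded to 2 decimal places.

The third angle is ∠T = 180° − ∠S − ∠R = 39.00°.
Law of sines: t = r·sin T/sin R ≈ 10.95.
Law of sines: s = r·sin S/sin R ≈ 17.019.
Median from R: ½√(2·t² + 2·s² − r²) ≈ 13.221.

m_R ≈ 13.22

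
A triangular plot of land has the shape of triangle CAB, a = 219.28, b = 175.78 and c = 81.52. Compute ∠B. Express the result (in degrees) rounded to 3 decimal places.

∠B ≈ 48.198°

By the law of cosines, cos B = (c² + a² − b²) / (2·c·a) ≈ 0.66656, so ∠B ≈ 48.20°.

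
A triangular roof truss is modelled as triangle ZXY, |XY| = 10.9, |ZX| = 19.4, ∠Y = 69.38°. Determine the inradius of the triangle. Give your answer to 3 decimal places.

Law of sines: sin Z = |XY|·sin Y/|ZX| ≈ 0.52586.
Since |ZX| ≥ |XY|, only the acute value applies: ∠Z ≈ 31.73°.
Then ∠X = 180° − ∠Y − ∠Z ≈ 78.89°.
Law of sines gives |YZ| = |ZX|·sin X/sin Y ≈ 20.34.
Area = ½·|ZX|·|XY|·sin X ≈ 103.75.
Semiperimeter s = (10.9+20.34+19.4)/2 = 25.32.
Inradius = area/s = 103.75/25.32 ≈ 4.0976.

r ≈ 4.098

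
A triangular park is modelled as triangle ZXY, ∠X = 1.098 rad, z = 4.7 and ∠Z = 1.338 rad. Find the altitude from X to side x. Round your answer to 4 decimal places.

3.0479

The third angle is ∠Y = π − ∠Z − ∠X = 0.706 rad.
Law of sines: x = z·sin X/sin Z ≈ 4.3004.
Law of sines: y = z·sin Y/sin Z ≈ 3.1324.
Area = ½·z·x·sin Y ≈ 6.5536.
The altitude from X has length 2·area/x ≈ 3.0479.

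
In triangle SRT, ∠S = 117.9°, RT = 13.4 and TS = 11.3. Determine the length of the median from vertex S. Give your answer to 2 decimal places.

Law of sines: sin R = TS·sin S/RT ≈ 0.74527.
Since RT ≥ TS, only the acute value applies: ∠R ≈ 48.18°.
Then ∠T = 180° − ∠S − ∠R ≈ 13.92°.
Law of sines gives SR = RT·sin T/sin S ≈ 3.6471.
Median from S: ½√(2·TS² + 2·SR² − RT²) ≈ 5.0602.

m_S ≈ 5.06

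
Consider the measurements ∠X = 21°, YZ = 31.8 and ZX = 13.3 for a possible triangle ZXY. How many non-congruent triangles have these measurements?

1

ZX·sin X = 13.3·sin(21°) ≈ 4.766.
Since YZ ≥ ZX, exactly one triangle exists.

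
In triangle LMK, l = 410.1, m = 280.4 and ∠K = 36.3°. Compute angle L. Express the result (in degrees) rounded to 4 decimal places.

By the law of cosines, k² = l² + m² − 2·l·m·cos K = 61455, so k ≈ 247.9.
Law of cosines again: cos L = (m² + k² − l²)/(2·m·k) ≈ -0.20214, so ∠L ≈ 101.66°.

∠L ≈ 101.6622°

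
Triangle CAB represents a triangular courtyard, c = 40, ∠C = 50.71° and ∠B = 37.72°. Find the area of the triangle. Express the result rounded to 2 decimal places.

The third angle is ∠A = 180° − ∠B − ∠C = 91.57°.
Law of sines: a = c·sin A/sin C ≈ 51.663.
Law of sines: b = c·sin B/sin C ≈ 31.62.
Area = ½·c·a·sin B ≈ 632.16.

area ≈ 632.16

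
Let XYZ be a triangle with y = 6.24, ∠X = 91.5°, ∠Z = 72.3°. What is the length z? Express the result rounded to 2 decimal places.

The third angle is ∠Y = 180° − ∠Z − ∠X = 16.20°.
Law of sines: z = y·sin Z/sin Y ≈ 21.308.

21.31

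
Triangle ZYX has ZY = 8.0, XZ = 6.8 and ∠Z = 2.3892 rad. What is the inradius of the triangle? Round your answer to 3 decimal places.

1.301

By the law of cosines, YX² = XZ² + ZY² − 2·XZ·ZY·cos Z = 189.67, so YX ≈ 13.772.
Area = ½·XZ·ZY·sin Z ≈ 18.588.
Semiperimeter s = (13.772+6.8+8)/2 = 14.286.
Inradius = area/s = 18.588/14.286 ≈ 1.3011.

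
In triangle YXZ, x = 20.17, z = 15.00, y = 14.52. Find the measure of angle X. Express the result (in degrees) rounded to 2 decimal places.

∠X ≈ 86.18°

By the law of cosines, cos X = (z² + y² − x²) / (2·z·y) ≈ 0.06658, so ∠X ≈ 86.18°.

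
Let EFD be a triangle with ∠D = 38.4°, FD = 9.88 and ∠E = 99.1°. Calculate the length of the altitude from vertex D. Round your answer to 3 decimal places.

6.675

The third angle is ∠F = 180° − ∠D − ∠E = 42.50°.
Law of sines: DE = FD·sin F/sin E ≈ 6.7599.
Law of sines: EF = FD·sin D/sin E ≈ 6.2152.
Area = ½·FD·DE·sin D ≈ 20.743.
The altitude from D has length 2·area/EF ≈ 6.6748.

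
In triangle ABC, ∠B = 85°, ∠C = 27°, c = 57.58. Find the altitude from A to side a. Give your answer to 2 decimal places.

The third angle is ∠A = 180° − ∠B − ∠C = 68.00°.
Law of sines: a = c·sin A/sin C ≈ 117.6.
Law of sines: b = c·sin B/sin C ≈ 126.35.
Area = ½·c·a·sin B ≈ 3372.7.
The altitude from A has length 2·area/a ≈ 57.361.

h_A ≈ 57.36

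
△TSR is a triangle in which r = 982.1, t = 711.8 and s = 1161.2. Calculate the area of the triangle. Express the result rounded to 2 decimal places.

348178.68

Semiperimeter p = (711.8 + 1161.2 + 982.1)/2 = 1427.5.
Heron's formula: area = √(1427.5·715.75·266.35·445.45) ≈ 3.4818e+05.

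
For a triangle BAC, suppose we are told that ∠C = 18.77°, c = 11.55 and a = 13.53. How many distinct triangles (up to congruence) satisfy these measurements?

2

a·sin C = 13.53·sin(18.77°) ≈ 4.354.
Since a sin C < c < a (4.354 < 11.55 < 13.53), two triangles exist.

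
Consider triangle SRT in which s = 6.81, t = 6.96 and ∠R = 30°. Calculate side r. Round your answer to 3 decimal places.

3.567

By the law of cosines, r² = t² + s² − 2·t·s·cos R = 12.723, so r ≈ 3.5669.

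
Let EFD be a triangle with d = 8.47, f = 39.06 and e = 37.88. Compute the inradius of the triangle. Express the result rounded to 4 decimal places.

r ≈ 3.7549

Semiperimeter s = (37.88 + 39.06 + 8.47)/2 = 42.705.
Heron's formula: area = √(42.705·4.825·3.645·34.235) ≈ 160.35.
Inradius = area/s = 160.35/42.705 ≈ 3.7549.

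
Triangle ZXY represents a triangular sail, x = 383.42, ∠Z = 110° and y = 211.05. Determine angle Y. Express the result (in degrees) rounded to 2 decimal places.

23.52

By the law of cosines, z² = x² + y² − 2·x·y·cos Z = 2.4691e+05, so z ≈ 496.9.
Law of cosines again: cos Y = (z² + x² − y²)/(2·z·x) ≈ 0.91690, so ∠Y ≈ 23.52°.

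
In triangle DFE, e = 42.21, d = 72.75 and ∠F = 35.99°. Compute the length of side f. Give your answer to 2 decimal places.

By the law of cosines, f² = e² + d² − 2·e·d·cos F = 2105, so f ≈ 45.88.

45.88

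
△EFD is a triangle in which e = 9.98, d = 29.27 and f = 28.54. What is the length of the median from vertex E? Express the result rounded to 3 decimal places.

28.473

Median from E: ½√(2·f² + 2·d² − e²) ≈ 28.473.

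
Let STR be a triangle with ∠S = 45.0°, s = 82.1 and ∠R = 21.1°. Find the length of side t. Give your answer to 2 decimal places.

The third angle is ∠T = 180° − ∠R − ∠S = 113.90°.
Law of sines: t = s·sin T/sin S ≈ 106.15.

106.15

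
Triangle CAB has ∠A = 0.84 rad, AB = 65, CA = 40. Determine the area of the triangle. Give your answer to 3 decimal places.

968.036

Area = ½·CA·AB·sin A ≈ 968.04.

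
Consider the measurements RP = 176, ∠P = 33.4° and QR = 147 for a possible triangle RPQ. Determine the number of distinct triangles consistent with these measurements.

2

RP·sin P = 176·sin(33.4°) ≈ 96.88.
Since RP sin P < QR < RP (96.88 < 147 < 176), two triangles exist.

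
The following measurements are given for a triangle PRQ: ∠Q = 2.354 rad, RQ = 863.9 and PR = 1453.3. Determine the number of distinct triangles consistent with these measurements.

RQ·sin Q = 863.9·sin(2.354 rad) ≈ 612.2.
Since ∠Q is not acute, a triangle exists only if PR > RQ; here PR > RQ, so there is exactly one triangle.

1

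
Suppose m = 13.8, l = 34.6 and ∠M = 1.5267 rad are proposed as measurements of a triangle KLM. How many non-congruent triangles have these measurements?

l·sin M = 34.6·sin(1.5267 rad) ≈ 34.57.
Since m = 13.8 < 34.57 = l sin M, no triangle exists.

0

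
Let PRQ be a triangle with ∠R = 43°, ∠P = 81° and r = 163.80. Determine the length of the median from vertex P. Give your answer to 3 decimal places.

The third angle is ∠Q = 180° − ∠P − ∠R = 56.00°.
Law of sines: p = r·sin P/sin R ≈ 237.22.
Law of sines: q = r·sin Q/sin R ≈ 199.12.
Median from P: ½√(2·r² + 2·q² − p²) ≈ 138.46.

138.457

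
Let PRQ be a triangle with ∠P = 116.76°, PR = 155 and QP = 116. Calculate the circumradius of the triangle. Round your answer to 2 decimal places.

129.73

By the law of cosines, RQ² = QP² + PR² − 2·QP·PR·cos P = 53672, so RQ ≈ 231.67.
Area = ½·QP·PR·sin P ≈ 8027.2.
Circumradius = RQ/(2 sin P) ≈ 129.73.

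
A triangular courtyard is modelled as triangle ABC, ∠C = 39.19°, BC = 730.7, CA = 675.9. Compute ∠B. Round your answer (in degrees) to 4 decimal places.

64.1594

By the law of cosines, AB² = BC² + CA² − 2·BC·CA·cos C = 2.2519e+05, so AB ≈ 474.55.
Law of cosines again: cos B = (AB² + BC² − CA²)/(2·AB·BC) ≈ 0.43587, so ∠B ≈ 64.16°.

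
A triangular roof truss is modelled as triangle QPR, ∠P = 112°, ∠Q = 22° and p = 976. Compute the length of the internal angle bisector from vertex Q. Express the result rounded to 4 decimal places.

The third angle is ∠R = 180° − ∠Q − ∠P = 46.00°.
Law of sines: q = p·sin Q/sin P ≈ 394.33.
Law of sines: r = p·sin R/sin P ≈ 757.21.
The bisector from Q has length 2·p·r·cos(∠Q/2)/(p+r) ≈ 837.13.

t_Q ≈ 837.1292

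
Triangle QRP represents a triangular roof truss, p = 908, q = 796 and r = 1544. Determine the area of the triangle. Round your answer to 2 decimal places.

Semiperimeter s = (796 + 1544 + 908)/2 = 1624.
Heron's formula: area = √(1624·828·80·716) ≈ 2.7753e+05.

277529.84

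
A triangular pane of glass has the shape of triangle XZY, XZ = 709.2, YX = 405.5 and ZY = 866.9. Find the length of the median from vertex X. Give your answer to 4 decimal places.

381.8619

Median from X: ½√(2·YX² + 2·XZ² − ZY²) ≈ 381.86.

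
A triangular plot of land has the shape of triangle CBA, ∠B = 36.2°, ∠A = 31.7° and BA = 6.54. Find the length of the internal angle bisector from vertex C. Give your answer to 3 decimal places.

The third angle is ∠C = 180° − ∠B − ∠A = 112.10°.
Law of sines: AC = BA·sin B/sin C ≈ 4.1689.
Law of sines: CB = BA·sin A/sin C ≈ 3.7091.
The bisector from C has length 2·AC·CB·cos(∠C/2)/(AC+CB) ≈ 2.1923.

2.192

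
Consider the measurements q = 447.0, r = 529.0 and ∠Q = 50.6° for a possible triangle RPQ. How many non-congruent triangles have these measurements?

r·sin Q = 529.0·sin(50.6°) ≈ 408.8.
Since r sin Q < q < r (408.8 < 447.0 < 529.0), two triangles exist.

2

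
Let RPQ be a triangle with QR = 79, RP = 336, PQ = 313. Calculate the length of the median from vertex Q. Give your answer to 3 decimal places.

154.535

Median from Q: ½√(2·PQ² + 2·QR² − RP²) ≈ 154.53.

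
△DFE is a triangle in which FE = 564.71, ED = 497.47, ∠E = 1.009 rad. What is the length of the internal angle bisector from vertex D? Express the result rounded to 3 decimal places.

t_D ≈ 421.179

By the law of cosines, DF² = FE² + ED² − 2·FE·ED·cos E = 2.6707e+05, so DF ≈ 516.79.
Law of cosines again: cos D = (ED² + DF² − FE²)/(2·ED·DF) ≈ 0.38051, so ∠D ≈ 1.180 rad.
The bisector from D has length 2·ED·DF·cos(∠D/2)/(ED+DF) ≈ 421.18.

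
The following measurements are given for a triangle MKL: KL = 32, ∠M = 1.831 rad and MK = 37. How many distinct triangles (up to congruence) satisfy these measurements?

0

MK·sin M = 37·sin(1.831 rad) ≈ 35.75.
Since ∠M is not acute, a triangle exists only if KL > MK; here KL ≤ MK, so there is no triangle.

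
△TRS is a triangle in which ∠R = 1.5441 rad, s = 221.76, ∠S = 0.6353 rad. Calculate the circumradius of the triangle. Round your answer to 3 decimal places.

The third angle is ∠T = π − ∠R − ∠S = 0.9622 rad.
Law of sines: t = s·sin T/sin S ≈ 306.6.
Law of sines: r = s·sin R/sin S ≈ 373.57.
Circumradius = s/(2 sin S) ≈ 186.85.

186.849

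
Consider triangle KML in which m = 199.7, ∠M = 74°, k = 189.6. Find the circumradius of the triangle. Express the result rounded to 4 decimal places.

Law of sines: sin K = k·sin M/m ≈ 0.91265.
Since m ≥ k, only the acute value applies: ∠K ≈ 65.87°.
Then ∠L = 180° − ∠M − ∠K ≈ 40.13°.
Law of sines gives l = m·sin L/sin M ≈ 133.89.
Circumradius = m/(2 sin M) ≈ 103.87.

R ≈ 103.8739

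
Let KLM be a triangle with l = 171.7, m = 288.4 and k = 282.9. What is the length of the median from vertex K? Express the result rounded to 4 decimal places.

190.5771

Median from K: ½√(2·l² + 2·m² − k²) ≈ 190.58.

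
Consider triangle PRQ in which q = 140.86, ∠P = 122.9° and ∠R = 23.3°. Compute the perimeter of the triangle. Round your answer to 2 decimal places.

perimeter ≈ 453.62

The third angle is ∠Q = 180° − ∠P − ∠R = 33.80°.
Law of sines: p = q·sin P/sin Q ≈ 212.6.
Law of sines: r = q·sin R/sin Q ≈ 100.16.
Semiperimeter s = (212.6+100.16+140.86)/2 = 226.81.
Perimeter = 212.6 + 100.16 + 140.86 = 453.62.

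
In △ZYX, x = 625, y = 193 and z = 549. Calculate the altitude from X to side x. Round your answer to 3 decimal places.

Semiperimeter s = (549 + 193 + 625)/2 = 683.5.
Heron's formula: area = √(683.5·134.5·490.5·58.5) ≈ 51360.
The altitude from X has length 2·area/x ≈ 164.35.

164.353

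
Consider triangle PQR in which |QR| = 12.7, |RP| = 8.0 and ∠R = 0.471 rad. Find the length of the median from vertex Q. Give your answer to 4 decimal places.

By the law of cosines, |PQ|² = |QR|² + |RP|² − 2·|QR|·|RP|·cos R = 44.215, so |PQ| ≈ 6.6495.
Median from Q: ½√(2·|PQ|² + 2·|QR|² − |RP|²) ≈ 9.3141.

9.3141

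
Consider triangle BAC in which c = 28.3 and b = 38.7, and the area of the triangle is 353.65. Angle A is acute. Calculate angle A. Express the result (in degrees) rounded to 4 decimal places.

∠A ≈ 40.2266°

From area = ½·c·b·sin A, we get sin A = 2·area/(c·b) ≈ 0.64581.
Taking the acute solution, ∠A ≈ 40.23°.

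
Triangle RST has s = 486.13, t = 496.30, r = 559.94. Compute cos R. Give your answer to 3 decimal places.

cos R ≈ 0.350

By the law of cosines, cos R = (s² + t² − r²) / (2·s·t) ≈ 0.35045, so ∠R ≈ 1.213 rad.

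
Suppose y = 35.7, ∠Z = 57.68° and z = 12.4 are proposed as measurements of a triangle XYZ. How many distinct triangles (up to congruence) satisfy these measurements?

y·sin Z = 35.7·sin(57.68°) ≈ 30.17.
Since z = 12.4 < 30.17 = y sin Z, no triangle exists.

0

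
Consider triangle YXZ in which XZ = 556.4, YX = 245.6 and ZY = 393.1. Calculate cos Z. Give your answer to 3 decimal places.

cos Z ≈ 0.923

By the law of cosines, cos Z = (XZ² + ZY² − YX²) / (2·XZ·ZY) ≈ 0.92307, so ∠Z ≈ 22.62°.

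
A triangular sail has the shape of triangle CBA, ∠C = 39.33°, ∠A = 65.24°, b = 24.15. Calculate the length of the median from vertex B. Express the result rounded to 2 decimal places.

The third angle is ∠B = 180° − ∠A − ∠C = 75.43°.
Law of sines: c = b·sin C/sin B ≈ 15.815.
Law of sines: a = b·sin A/sin B ≈ 22.659.
Median from B: ½√(2·a² + 2·c² − b²) ≈ 15.361.

m_B ≈ 15.36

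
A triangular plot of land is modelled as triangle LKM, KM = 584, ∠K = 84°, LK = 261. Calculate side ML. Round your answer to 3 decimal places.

614.257

By the law of cosines, ML² = LK² + KM² − 2·LK·KM·cos K = 3.7731e+05, so ML ≈ 614.26.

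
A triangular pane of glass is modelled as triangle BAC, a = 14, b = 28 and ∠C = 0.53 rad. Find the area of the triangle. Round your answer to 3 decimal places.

area ≈ 99.085

Area = ½·b·a·sin C ≈ 99.085.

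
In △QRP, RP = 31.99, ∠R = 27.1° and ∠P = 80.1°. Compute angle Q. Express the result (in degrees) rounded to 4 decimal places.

72.8000

The third angle is ∠Q = 180° − ∠R − ∠P = 72.80°.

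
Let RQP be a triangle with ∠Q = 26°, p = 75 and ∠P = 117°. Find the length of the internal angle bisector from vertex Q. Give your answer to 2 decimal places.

58.92

The third angle is ∠R = 180° − ∠Q − ∠P = 37.00°.
Law of sines: r = p·sin R/sin P ≈ 50.657.
Law of sines: q = p·sin Q/sin P ≈ 36.9.
The bisector from Q has length 2·p·r·cos(∠Q/2)/(p+r) ≈ 58.921.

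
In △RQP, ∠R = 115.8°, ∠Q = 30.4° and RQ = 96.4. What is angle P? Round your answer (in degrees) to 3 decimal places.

The third angle is ∠P = 180° − ∠R − ∠Q = 33.80°.

∠P ≈ 33.800°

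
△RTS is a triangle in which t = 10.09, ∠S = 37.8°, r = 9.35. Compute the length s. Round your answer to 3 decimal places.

By the law of cosines, s² = r² + t² − 2·r·t·cos S = 40.142, so s ≈ 6.3358.

6.336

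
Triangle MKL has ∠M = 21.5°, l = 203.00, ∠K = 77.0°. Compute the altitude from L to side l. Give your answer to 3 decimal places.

The third angle is ∠L = 180° − ∠M − ∠K = 81.50°.
Law of sines: m = l·sin M/sin L ≈ 75.226.
Law of sines: k = l·sin K/sin L ≈ 199.99.
Area = ½·l·m·sin K ≈ 7439.7.
The altitude from L has length 2·area/l ≈ 73.298.

73.298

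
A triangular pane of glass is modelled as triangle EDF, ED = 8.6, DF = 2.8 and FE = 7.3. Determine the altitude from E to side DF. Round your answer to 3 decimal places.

Semiperimeter s = (2.8 + 7.3 + 8.6)/2 = 9.35.
Heron's formula: area = √(9.35·6.55·2.05·0.75) ≈ 9.7036.
The altitude from E has length 2·area/DF ≈ 6.9312.

h_E ≈ 6.931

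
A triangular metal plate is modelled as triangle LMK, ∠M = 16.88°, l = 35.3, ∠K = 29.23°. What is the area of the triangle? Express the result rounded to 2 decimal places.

122.58

The third angle is ∠L = 180° − ∠M − ∠K = 133.89°.
Law of sines: m = l·sin M/sin L ≈ 14.223.
Law of sines: k = l·sin K/sin L ≈ 23.919.
Area = ½·l·m·sin K ≈ 122.58.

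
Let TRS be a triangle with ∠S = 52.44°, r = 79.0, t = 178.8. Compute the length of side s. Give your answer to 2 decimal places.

By the law of cosines, s² = t² + r² − 2·t·r·cos S = 20989, so s ≈ 144.88.

144.88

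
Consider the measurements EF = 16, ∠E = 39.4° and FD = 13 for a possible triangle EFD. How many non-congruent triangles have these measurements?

EF·sin E = 16·sin(39.4°) ≈ 10.16.
Since EF sin E < FD < EF (10.16 < 13 < 16), two triangles exist.

2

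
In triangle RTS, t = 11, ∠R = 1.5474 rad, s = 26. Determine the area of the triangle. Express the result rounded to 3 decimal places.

142.961

Area = ½·t·s·sin R ≈ 142.96.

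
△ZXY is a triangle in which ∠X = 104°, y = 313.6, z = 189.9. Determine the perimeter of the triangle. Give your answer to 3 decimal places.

perimeter ≈ 907.506

By the law of cosines, x² = y² + z² − 2·y·z·cos X = 1.6322e+05, so x ≈ 404.01.
Semiperimeter s = (189.9+404.01+313.6)/2 = 453.75.
Perimeter = 189.9 + 404.01 + 313.6 = 907.51.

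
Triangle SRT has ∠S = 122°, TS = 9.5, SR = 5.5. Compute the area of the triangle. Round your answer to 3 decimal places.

22.155

Area = ½·TS·SR·sin S ≈ 22.155.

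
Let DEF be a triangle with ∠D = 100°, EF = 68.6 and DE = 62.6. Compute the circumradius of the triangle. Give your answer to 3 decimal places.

34.829

Law of sines: sin F = DE·sin D/EF ≈ 0.89867.
Since EF ≥ DE, only the acute value applies: ∠F ≈ 63.98°.
Then ∠E = 180° − ∠D − ∠F ≈ 16.02°.
Law of sines gives FD = EF·sin E/sin D ≈ 19.219.
Circumradius = EF/(2 sin D) ≈ 34.829.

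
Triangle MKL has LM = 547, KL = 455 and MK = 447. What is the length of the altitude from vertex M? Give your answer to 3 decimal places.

h_M ≈ 431.070

Semiperimeter s = (455 + 547 + 447)/2 = 724.5.
Heron's formula: area = √(724.5·269.5·177.5·277.5) ≈ 98068.
The altitude from M has length 2·area/KL ≈ 431.07.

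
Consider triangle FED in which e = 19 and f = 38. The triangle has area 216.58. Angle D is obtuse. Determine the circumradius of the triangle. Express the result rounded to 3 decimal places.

R ≈ 45.344

From area = ½·f·e·sin D, we get sin D = 2·area/(f·e) ≈ 0.59994.
Taking the obtuse solution, ∠D ≈ 143.13°.
Law of cosines then gives d ≈ 54.408.
Circumradius = d/(2 sin D) ≈ 45.344.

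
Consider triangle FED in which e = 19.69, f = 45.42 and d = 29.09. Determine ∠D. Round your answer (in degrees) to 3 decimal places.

26.231

By the law of cosines, cos D = (f² + e² − d²) / (2·f·e) ≈ 0.89702, so ∠D ≈ 26.23°.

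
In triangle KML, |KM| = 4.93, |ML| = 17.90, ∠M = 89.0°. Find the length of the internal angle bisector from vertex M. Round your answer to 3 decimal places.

5.514

By the law of cosines, |LK|² = |KM|² + |ML|² − 2·|KM|·|ML|·cos M = 341.63, so |LK| ≈ 18.483.
The bisector from M has length 2·|KM|·|ML|·cos(∠M/2)/(|KM|+|ML|) ≈ 5.514.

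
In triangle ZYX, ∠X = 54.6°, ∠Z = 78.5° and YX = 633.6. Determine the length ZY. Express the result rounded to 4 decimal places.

527.0456

The third angle is ∠Y = 180° − ∠X − ∠Z = 46.90°.
Law of sines: ZY = YX·sin X/sin Z ≈ 527.05.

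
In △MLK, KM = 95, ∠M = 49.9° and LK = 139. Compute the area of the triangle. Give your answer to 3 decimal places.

area ≈ 6528.599

Law of sines: sin L = KM·sin M/LK ≈ 0.52279.
Since LK ≥ KM, only the acute value applies: ∠L ≈ 31.52°.
Then ∠K = 180° − ∠M − ∠L ≈ 98.58°.
Law of sines gives ML = LK·sin K/sin M ≈ 179.68.
Area = ½·LK·KM·sin K ≈ 6528.6.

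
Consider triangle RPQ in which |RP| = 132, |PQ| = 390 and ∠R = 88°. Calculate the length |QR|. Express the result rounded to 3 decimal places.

371.618

Law of sines: sin Q = |RP|·sin R/|PQ| ≈ 0.33826.
Since |PQ| ≥ |RP|, only the acute value applies: ∠Q ≈ 19.77°.
Then ∠P = 180° − ∠R − ∠Q ≈ 72.23°.
Law of sines gives |QR| = |PQ|·sin P/sin R ≈ 371.62.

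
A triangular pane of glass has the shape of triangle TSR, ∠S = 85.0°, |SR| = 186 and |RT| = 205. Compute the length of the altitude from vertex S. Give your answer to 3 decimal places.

h_S ≈ 93.924

Law of sines: sin T = |SR|·sin S/|RT| ≈ 0.90386.
Since |RT| ≥ |SR|, only the acute value applies: ∠T ≈ 64.67°.
Then ∠R = 180° − ∠S − ∠T ≈ 30.33°.
Law of sines gives |TS| = |RT|·sin R/sin S ≈ 103.91.
Area = ½·|RT|·|SR|·sin R ≈ 9627.2.
The altitude from S has length 2·area/|RT| ≈ 93.924.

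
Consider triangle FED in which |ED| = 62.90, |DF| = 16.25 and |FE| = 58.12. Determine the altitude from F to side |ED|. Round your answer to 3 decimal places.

h_F ≈ 14.806

Semiperimeter s = (62.9 + 16.25 + 58.12)/2 = 68.635.
Heron's formula: area = √(68.635·5.735·52.385·10.515) ≈ 465.64.
The altitude from F has length 2·area/|ED| ≈ 14.806.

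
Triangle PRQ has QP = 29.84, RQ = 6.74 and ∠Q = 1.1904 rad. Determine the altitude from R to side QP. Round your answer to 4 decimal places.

6.2582

By the law of cosines, PR² = RQ² + QP² − 2·RQ·QP·cos Q = 786.5, so PR ≈ 28.045.
Area = ½·RQ·QP·sin Q ≈ 93.372.
The altitude from R has length 2·area/QP ≈ 6.2582.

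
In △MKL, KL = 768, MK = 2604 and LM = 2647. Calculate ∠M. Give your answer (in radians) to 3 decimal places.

By the law of cosines, cos M = (LM² + MK² − KL²) / (2·LM·MK) ≈ 0.95735, so ∠M ≈ 0.293 rad.

∠M ≈ 0.293 rad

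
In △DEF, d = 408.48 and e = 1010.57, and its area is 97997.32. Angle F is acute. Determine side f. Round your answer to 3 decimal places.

From area = ½·d·e·sin F, we get sin F = 2·area/(d·e) ≈ 0.47480.
Taking the acute solution, ∠F ≈ 28.35°.
Law of cosines then gives f ≈ 679.34.

679.341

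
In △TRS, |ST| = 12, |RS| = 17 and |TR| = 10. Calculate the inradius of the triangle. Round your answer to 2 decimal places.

r ≈ 3.02

Semiperimeter s = (17 + 12 + 10)/2 = 19.5.
Heron's formula: area = √(19.5·2.5·7.5·9.5) ≈ 58.936.
Inradius = area/s = 58.936/19.5 ≈ 3.0224.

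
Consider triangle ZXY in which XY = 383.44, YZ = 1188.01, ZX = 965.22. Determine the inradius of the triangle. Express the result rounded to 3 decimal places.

Semiperimeter s = (383.44 + 1188 + 965.22)/2 = 1268.3.
Heron's formula: area = √(1268.3·884.89·80.325·303.12) ≈ 1.6531e+05.
Inradius = area/s = 1.6531e+05/1268.3 ≈ 130.33.

130.334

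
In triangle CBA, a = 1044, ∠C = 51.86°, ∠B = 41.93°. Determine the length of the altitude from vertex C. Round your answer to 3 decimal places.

The third angle is ∠A = 180° − ∠C − ∠B = 86.21°.
Law of sines: c = a·sin C/sin A ≈ 822.91.
Law of sines: b = a·sin B/sin A ≈ 699.15.
Area = ½·a·c·sin B ≈ 2.8704e+05.
The altitude from C has length 2·area/c ≈ 697.62.

h_C ≈ 697.624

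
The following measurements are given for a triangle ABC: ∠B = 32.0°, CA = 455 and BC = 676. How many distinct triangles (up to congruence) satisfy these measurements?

2

BC·sin B = 676·sin(32.0°) ≈ 358.2.
Since BC sin B < CA < BC (358.2 < 455 < 676), two triangles exist.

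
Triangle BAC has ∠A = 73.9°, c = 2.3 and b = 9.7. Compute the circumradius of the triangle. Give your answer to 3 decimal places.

By the law of cosines, a² = c² + b² − 2·c·b·cos A = 87.006, so a ≈ 9.3277.
Area = ½·c·b·sin A ≈ 10.717.
Circumradius = a/(2 sin A) ≈ 4.8542.

4.854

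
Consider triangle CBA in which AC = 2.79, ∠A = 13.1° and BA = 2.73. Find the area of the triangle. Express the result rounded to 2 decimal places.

Area = ½·BA·AC·sin A ≈ 0.86317.

area ≈ 0.86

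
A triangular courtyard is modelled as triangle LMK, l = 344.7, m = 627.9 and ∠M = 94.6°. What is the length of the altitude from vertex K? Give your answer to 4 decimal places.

Law of sines: sin L = l·sin M/m ≈ 0.54720.
Since m ≥ l, only the acute value applies: ∠L ≈ 33.18°.
Then ∠K = 180° − ∠M − ∠L ≈ 52.22°.
Law of sines gives k = m·sin K/sin M ≈ 497.91.
Area = ½·m·l·sin K ≈ 85538.
The altitude from K has length 2·area/k ≈ 343.59.

343.5897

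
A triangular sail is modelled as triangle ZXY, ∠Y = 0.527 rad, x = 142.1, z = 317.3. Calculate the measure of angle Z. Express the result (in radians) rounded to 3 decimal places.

2.262

By the law of cosines, y² = z² + x² − 2·z·x·cos Y = 42930, so y ≈ 207.2.
Law of cosines again: cos Z = (x² + y² − z²)/(2·x·y) ≈ -0.63780, so ∠Z ≈ 2.262 rad.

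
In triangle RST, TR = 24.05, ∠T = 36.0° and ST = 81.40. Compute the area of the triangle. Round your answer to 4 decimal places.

Area = ½·ST·TR·sin T ≈ 575.34.

575.3448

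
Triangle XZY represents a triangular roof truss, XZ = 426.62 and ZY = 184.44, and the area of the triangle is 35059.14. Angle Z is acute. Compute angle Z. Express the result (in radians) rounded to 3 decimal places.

∠Z ≈ 1.100 rad

From area = ½·XZ·ZY·sin Z, we get sin Z = 2·area/(XZ·ZY) ≈ 0.89112.
Taking the acute solution, ∠Z ≈ 1.100 rad.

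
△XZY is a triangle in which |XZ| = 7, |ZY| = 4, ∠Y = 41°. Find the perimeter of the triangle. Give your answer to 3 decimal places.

Law of sines: sin X = |ZY|·sin Y/|XZ| ≈ 0.37489.
Since |XZ| ≥ |ZY|, only the acute value applies: ∠X ≈ 22.02°.
Then ∠Z = 180° − ∠Y − ∠X ≈ 116.98°.
Law of sines gives |YX| = |XZ|·sin Z/sin Y ≈ 9.5083.
Semiperimeter s = (4+9.5083+7)/2 = 10.254.
Perimeter = 4 + 9.5083 + 7 = 20.508.

20.508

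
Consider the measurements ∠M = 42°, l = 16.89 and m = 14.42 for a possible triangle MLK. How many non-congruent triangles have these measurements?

l·sin M = 16.89·sin(42°) ≈ 11.3.
Since l sin M < m < l (11.3 < 14.42 < 16.89), two triangles exist.

2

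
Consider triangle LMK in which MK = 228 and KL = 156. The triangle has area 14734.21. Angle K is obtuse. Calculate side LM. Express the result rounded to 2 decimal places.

From area = ½·MK·KL·sin K, we get sin K = 2·area/(MK·KL) ≈ 0.82851.
Taking the obtuse solution, ∠K ≈ 124.05°.
Law of cosines then gives LM ≈ 340.81.

340.81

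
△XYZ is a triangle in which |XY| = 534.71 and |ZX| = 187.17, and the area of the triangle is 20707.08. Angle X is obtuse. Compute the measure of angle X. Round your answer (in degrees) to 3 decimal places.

From area = ½·|ZX|·|XY|·sin X, we get sin X = 2·area/(|ZX|·|XY|) ≈ 0.41380.
Taking the obtuse solution, ∠X ≈ 155.56°.

155.556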